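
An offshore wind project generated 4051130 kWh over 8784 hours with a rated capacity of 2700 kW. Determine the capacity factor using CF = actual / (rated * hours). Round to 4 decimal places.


Capacity factor = actual output / maximum possible output
Maximum possible = rated * hours = 2700 * 8784 = 23716800 kWh
CF = 4051130 / 23716800
CF = 0.1708

0.1708


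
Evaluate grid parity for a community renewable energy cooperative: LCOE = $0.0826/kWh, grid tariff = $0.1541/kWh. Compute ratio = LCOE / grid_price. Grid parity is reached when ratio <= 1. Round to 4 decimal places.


Compare LCOE to grid price:
  LCOE = $0.0826/kWh, Grid price = $0.1541/kWh
  Ratio = LCOE / grid_price = 0.0826 / 0.1541 = 0.5360
  Grid parity achieved (ratio <= 1)? yes

0.5360


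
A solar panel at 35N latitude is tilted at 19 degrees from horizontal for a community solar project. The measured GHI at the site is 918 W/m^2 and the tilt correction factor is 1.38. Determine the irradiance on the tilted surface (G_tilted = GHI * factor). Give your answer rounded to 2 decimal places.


Identify the given values:
  GHI = 918 W/m^2, tilt correction factor = 1.38
Apply the formula G_tilted = GHI * factor:
  G_tilted = 918 * 1.38
  G_tilted = 1266.84 W/m^2

1266.84


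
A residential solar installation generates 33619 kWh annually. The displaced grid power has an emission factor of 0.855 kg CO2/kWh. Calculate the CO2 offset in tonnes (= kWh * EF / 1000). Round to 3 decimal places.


CO2 offset in kg = generation * emission_factor
CO2 offset = 33619 * 0.855 = 28744.25 kg
Convert to tonnes:
  CO2 offset = 28744.25 / 1000 = 28.744 tonnes

28.744


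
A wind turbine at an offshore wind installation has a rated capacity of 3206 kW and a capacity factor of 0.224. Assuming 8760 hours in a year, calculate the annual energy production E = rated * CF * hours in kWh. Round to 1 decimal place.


Annual energy = rated_kW * capacity_factor * hours_per_year
Given: P_rated = 3206 kW, CF = 0.224, hours = 8760
E = 3206 * 0.224 * 8760
E = 6290941.4 kWh

6290941.4


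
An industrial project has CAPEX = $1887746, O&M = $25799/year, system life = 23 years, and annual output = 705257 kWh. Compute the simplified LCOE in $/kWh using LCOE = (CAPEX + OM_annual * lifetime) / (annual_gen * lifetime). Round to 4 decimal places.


Total cost = CAPEX + OM * lifetime = 1887746 + 25799 * 23 = 1887746 + 593377 = 2481123
Total generation = annual * lifetime = 705257 * 23 = 16220911 kWh
LCOE = 2481123 / 16220911
LCOE = 0.1530 $/kWh

0.1530


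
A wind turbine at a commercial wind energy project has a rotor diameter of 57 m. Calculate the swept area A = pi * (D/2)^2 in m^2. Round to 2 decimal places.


Compute the rotor radius:
  r = D / 2 = 57 / 2 = 28.5 m
Calculate swept area:
  A = pi * r^2 = pi * 28.5^2
  A = 2551.76 m^2

2551.76


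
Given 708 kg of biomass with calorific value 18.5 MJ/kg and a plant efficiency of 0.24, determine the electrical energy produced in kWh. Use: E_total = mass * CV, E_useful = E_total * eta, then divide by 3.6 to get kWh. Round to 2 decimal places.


Total energy = mass * CV = 708 * 18.5 = 13098.0 MJ
Useful energy = total * eta = 13098.0 * 0.24 = 3143.52 MJ
Convert to kWh: 3143.52 / 3.6
Useful energy = 873.20 kWh

873.20


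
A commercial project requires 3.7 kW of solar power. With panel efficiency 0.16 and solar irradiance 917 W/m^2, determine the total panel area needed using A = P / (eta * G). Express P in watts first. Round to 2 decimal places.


Convert target power to watts: P = 3.7 * 1000 = 3700.0 W
Compute denominator: eta * G = 0.16 * 917 = 146.72
Required area A = P / (eta * G) = 3700.0 / 146.72
A = 25.22 m^2

25.22


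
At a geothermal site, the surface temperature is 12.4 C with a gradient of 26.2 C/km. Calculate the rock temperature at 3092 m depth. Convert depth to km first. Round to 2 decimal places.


Convert depth to km: 3092 / 1000 = 3.092 km
Temperature increase = gradient * depth_km = 26.2 * 3.092 = 81.01 C
Temperature at depth = T_surface + delta_T = 12.4 + 81.01
T = 93.41 C

93.41


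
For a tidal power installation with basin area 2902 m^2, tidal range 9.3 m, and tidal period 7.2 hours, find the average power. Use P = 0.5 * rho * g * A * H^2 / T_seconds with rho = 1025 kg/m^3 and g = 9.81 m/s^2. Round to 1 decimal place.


Convert period to seconds: T = 7.2 * 3600 = 25920.0 s
H^2 = 9.3^2 = 86.49
P = 0.5 * rho * g * A * H^2 / T
P = 0.5 * 1025 * 9.81 * 2902 * 86.49 / 25920.0
P = 48684.6 W

48684.6


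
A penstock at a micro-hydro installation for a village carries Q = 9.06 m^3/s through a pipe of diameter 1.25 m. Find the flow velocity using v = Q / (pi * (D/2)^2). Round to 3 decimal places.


Compute pipe cross-sectional area:
  A = pi * (D/2)^2 = pi * (1.25/2)^2 = 1.2272 m^2
Calculate velocity:
  v = Q / A = 9.06 / 1.2272
  v = 7.383 m/s

7.383


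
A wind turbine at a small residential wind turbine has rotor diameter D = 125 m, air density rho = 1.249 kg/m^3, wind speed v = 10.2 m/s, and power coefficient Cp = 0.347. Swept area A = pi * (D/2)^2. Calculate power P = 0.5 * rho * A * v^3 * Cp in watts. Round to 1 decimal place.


Step 1 -- Compute swept area:
  A = pi * (D/2)^2 = pi * (125/2)^2 = 12271.85 m^2
Step 2 -- Apply wind power equation:
  P = 0.5 * rho * A * v^3 * Cp
  v^3 = 10.2^3 = 1061.208
  P = 0.5 * 1.249 * 12271.85 * 1061.208 * 0.347
  P = 2822099.6 W

2822099.6


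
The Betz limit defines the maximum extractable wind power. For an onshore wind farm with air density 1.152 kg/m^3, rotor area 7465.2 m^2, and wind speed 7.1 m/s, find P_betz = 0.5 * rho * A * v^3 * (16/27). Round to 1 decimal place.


The Betz coefficient Cp_max = 16/27 = 0.5926
v^3 = 7.1^3 = 357.911
P_betz = 0.5 * rho * A * v^3 * Cp_max
P_betz = 0.5 * 1.152 * 7465.2 * 357.911 * 0.5926
P_betz = 912000.7 W

912000.7


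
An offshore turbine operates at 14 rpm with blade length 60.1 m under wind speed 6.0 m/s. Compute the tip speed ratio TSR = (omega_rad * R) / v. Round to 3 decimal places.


Convert rotational speed to rad/s:
  omega = 14 * 2 * pi / 60 = 1.4661 rad/s
Compute tip speed:
  v_tip = omega * R = 1.4661 * 60.1 = 88.111 m/s
Tip speed ratio:
  TSR = v_tip / v_wind = 88.111 / 6.0 = 14.685

14.685


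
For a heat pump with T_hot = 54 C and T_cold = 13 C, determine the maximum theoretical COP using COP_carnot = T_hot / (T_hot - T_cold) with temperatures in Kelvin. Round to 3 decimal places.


Convert to Kelvin:
  T_hot = 54 + 273.15 = 327.15 K
  T_cold = 13 + 273.15 = 286.15 K
Apply Carnot COP formula:
  COP = T_hot_K / (T_hot_K - T_cold_K) = 327.15 / 41.0
  COP = 7.979

7.979


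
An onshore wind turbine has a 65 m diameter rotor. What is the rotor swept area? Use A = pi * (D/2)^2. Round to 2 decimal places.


Compute the rotor radius:
  r = D / 2 = 65 / 2 = 32.5 m
Calculate swept area:
  A = pi * r^2 = pi * 32.5^2
  A = 3318.31 m^2

3318.31


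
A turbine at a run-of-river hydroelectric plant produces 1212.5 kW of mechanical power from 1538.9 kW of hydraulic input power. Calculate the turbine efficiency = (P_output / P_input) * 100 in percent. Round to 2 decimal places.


Turbine efficiency = (output power / input power) * 100
eta = (1212.5 / 1538.9) * 100
eta = 78.79%

78.79


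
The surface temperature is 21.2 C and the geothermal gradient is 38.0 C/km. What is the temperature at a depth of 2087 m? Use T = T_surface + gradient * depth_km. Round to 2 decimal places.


Convert depth to km: 2087 / 1000 = 2.087 km
Temperature increase = gradient * depth_km = 38.0 * 2.087 = 79.31 C
Temperature at depth = T_surface + delta_T = 21.2 + 79.31
T = 100.51 C

100.51


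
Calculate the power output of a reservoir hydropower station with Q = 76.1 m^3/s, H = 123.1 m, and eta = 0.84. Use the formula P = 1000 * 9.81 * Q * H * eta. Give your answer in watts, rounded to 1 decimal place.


Apply the hydropower formula P = rho * g * Q * H * eta
rho * g = 1000 * 9.81 = 9810.0
P = 9810.0 * 76.1 * 123.1 * 0.84
P = 77195325.6 W

77195325.6


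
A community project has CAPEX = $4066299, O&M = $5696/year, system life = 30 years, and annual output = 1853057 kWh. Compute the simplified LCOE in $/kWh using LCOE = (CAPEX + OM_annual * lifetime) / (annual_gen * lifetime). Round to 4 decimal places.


Total cost = CAPEX + OM * lifetime = 4066299 + 5696 * 30 = 4066299 + 170880 = 4237179
Total generation = annual * lifetime = 1853057 * 30 = 55591710 kWh
LCOE = 4237179 / 55591710
LCOE = 0.0762 $/kWh

0.0762


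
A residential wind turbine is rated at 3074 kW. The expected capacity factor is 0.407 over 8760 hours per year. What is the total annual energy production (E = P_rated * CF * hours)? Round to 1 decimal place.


Annual energy = rated_kW * capacity_factor * hours_per_year
Given: P_rated = 3074 kW, CF = 0.407, hours = 8760
E = 3074 * 0.407 * 8760
E = 10959793.7 kWh

10959793.7


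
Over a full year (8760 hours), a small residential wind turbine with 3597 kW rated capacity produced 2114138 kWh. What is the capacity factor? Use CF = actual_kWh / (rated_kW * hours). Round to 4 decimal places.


Capacity factor = actual output / maximum possible output
Maximum possible = rated * hours = 3597 * 8760 = 31509720 kWh
CF = 2114138 / 31509720
CF = 0.0671

0.0671


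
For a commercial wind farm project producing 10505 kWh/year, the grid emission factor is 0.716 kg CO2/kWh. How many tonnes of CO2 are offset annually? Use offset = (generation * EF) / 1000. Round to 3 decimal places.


CO2 offset in kg = generation * emission_factor
CO2 offset = 10505 * 0.716 = 7521.58 kg
Convert to tonnes:
  CO2 offset = 7521.58 / 1000 = 7.522 tonnes

7.522


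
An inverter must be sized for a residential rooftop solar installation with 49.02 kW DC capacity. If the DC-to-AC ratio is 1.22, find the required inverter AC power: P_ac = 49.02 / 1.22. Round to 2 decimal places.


The inverter AC capacity is determined by the DC/AC ratio.
Given: P_dc = 49.02 kW, DC/AC ratio = 1.22
P_ac = P_dc / ratio = 49.02 / 1.22
P_ac = 40.18 kW

40.18


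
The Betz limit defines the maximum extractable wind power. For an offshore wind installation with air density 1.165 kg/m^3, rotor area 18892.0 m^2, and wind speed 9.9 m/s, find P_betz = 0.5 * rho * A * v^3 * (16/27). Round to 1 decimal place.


The Betz coefficient Cp_max = 16/27 = 0.5926
v^3 = 9.9^3 = 970.299
P_betz = 0.5 * rho * A * v^3 * Cp_max
P_betz = 0.5 * 1.165 * 18892.0 * 970.299 * 0.5926
P_betz = 6327551.2 W

6327551.2


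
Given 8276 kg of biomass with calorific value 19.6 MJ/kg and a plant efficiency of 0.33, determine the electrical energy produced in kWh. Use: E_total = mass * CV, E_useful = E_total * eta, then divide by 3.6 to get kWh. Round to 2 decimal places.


Total energy = mass * CV = 8276 * 19.6 = 162209.6 MJ
Useful energy = total * eta = 162209.6 * 0.33 = 53529.17 MJ
Convert to kWh: 53529.17 / 3.6
Useful energy = 14869.21 kWh

14869.21


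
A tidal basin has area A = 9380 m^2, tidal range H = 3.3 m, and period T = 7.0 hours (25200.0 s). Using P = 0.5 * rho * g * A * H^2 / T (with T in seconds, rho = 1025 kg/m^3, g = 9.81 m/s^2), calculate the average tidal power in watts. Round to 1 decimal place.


Convert period to seconds: T = 7.0 * 3600 = 25200.0 s
H^2 = 3.3^2 = 10.89
P = 0.5 * rho * g * A * H^2 / T
P = 0.5 * 1025 * 9.81 * 9380 * 10.89 / 25200.0
P = 20379.5 W

20379.5


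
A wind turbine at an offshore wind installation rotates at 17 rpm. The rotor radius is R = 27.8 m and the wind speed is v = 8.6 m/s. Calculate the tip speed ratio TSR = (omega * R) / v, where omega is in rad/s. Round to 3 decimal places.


Convert rotational speed to rad/s:
  omega = 17 * 2 * pi / 60 = 1.7802 rad/s
Compute tip speed:
  v_tip = omega * R = 1.7802 * 27.8 = 49.491 m/s
Tip speed ratio:
  TSR = v_tip / v_wind = 49.491 / 8.6 = 5.755

5.755


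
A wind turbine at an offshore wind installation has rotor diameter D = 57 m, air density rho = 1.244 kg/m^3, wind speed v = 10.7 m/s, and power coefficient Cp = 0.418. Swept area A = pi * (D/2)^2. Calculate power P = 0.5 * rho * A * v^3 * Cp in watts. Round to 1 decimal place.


Step 1 -- Compute swept area:
  A = pi * (D/2)^2 = pi * (57/2)^2 = 2551.76 m^2
Step 2 -- Apply wind power equation:
  P = 0.5 * rho * A * v^3 * Cp
  v^3 = 10.7^3 = 1225.043
  P = 0.5 * 1.244 * 2551.76 * 1225.043 * 0.418
  P = 812751.1 W

812751.1


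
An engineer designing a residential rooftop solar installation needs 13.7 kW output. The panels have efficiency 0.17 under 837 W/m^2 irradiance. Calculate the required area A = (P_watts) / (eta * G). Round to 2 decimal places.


Convert target power to watts: P = 13.7 * 1000 = 13700.0 W
Compute denominator: eta * G = 0.17 * 837 = 142.29
Required area A = P / (eta * G) = 13700.0 / 142.29
A = 96.28 m^2

96.28


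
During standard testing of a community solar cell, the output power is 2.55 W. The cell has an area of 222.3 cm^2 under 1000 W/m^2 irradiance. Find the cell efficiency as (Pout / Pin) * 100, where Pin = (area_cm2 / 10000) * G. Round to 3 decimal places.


First compute the input power:
  Pin = area_cm2 / 10000 * G = 222.3 / 10000 * 1000 = 22.23 W
Then compute efficiency:
  Efficiency = (Pout / Pin) * 100 = (2.55 / 22.23) * 100
  Efficiency = 11.471%

11.471


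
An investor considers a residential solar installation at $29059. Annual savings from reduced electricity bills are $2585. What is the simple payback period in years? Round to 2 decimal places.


Simple payback period = initial cost / annual savings
Payback = 29059 / 2585
Payback = 11.24 years

11.24


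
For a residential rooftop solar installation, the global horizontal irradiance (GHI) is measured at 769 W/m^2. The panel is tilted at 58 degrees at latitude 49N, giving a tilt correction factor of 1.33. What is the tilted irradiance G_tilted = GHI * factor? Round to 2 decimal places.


Identify the given values:
  GHI = 769 W/m^2, tilt correction factor = 1.33
Apply the formula G_tilted = GHI * factor:
  G_tilted = 769 * 1.33
  G_tilted = 1022.77 W/m^2

1022.77


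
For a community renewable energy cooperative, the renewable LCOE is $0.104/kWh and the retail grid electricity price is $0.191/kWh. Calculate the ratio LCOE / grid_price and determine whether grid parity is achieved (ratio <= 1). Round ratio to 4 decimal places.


Compare LCOE to grid price:
  LCOE = $0.104/kWh, Grid price = $0.191/kWh
  Ratio = LCOE / grid_price = 0.104 / 0.191 = 0.5445
  Grid parity achieved (ratio <= 1)? yes

0.5445


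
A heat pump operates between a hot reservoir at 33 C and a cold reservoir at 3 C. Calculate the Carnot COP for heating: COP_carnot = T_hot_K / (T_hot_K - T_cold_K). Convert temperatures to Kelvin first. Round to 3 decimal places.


Convert to Kelvin:
  T_hot = 33 + 273.15 = 306.15 K
  T_cold = 3 + 273.15 = 276.15 K
Apply Carnot COP formula:
  COP = T_hot_K / (T_hot_K - T_cold_K) = 306.15 / 30.0
  COP = 10.205

10.205


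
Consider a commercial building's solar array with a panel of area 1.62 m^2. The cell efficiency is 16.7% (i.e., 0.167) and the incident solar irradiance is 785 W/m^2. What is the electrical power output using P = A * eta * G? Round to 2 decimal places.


Use the solar power formula P = A * eta * G.
Given: A = 1.62 m^2, eta = 0.167, G = 785 W/m^2
P = 1.62 * 0.167 * 785
P = 212.37 W

212.37


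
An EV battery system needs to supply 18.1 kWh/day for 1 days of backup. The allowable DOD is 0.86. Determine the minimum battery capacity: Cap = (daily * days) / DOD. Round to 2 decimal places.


Total energy needed = daily * days = 18.1 * 1 = 18.1 kWh
Account for depth of discharge:
  Cap = total_energy / DOD = 18.1 / 0.86
  Cap = 21.05 kWh

21.05


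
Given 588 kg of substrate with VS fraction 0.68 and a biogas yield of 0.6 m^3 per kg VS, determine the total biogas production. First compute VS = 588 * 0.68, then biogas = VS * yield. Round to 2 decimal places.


Compute volatile solids:
  VS = mass * VS_fraction = 588 * 0.68 = 399.84 kg
Calculate biogas volume:
  Biogas = VS * specific_yield = 399.84 * 0.6
  Biogas = 239.90 m^3

239.90


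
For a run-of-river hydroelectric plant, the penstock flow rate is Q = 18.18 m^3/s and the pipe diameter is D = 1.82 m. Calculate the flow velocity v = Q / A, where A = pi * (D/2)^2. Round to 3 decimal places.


Compute pipe cross-sectional area:
  A = pi * (D/2)^2 = pi * (1.82/2)^2 = 2.6016 m^2
Calculate velocity:
  v = Q / A = 18.18 / 2.6016
  v = 6.988 m/s

6.988


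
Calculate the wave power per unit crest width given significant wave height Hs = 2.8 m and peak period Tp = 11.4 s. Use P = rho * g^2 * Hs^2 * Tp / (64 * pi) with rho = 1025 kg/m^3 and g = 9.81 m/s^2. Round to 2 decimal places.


Apply wave power formula:
  g^2 = 9.81^2 = 96.2361
  Hs^2 = 2.8^2 = 7.84
  Numerator = rho * g^2 * Hs^2 * Tp = 1025 * 96.2361 * 7.84 * 11.4 = 8816227.62
  Denominator = 64 * pi = 201.0619
  P = 8816227.62 / 201.0619 = 43848.32 W/m

43848.32


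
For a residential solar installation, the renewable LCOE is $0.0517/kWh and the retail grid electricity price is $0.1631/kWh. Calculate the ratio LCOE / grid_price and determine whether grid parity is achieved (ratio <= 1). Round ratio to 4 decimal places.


Compare LCOE to grid price:
  LCOE = $0.0517/kWh, Grid price = $0.1631/kWh
  Ratio = LCOE / grid_price = 0.0517 / 0.1631 = 0.3170
  Grid parity achieved (ratio <= 1)? yes

0.3170


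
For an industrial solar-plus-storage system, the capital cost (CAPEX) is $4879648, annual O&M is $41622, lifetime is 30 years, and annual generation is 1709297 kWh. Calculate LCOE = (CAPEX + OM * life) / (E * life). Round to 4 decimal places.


Total cost = CAPEX + OM * lifetime = 4879648 + 41622 * 30 = 4879648 + 1248660 = 6128308
Total generation = annual * lifetime = 1709297 * 30 = 51278910 kWh
LCOE = 6128308 / 51278910
LCOE = 0.1195 $/kWh

0.1195


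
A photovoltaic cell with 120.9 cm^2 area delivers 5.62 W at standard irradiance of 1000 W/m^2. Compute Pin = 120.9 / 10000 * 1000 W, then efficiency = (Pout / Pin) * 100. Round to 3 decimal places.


First compute the input power:
  Pin = area_cm2 / 10000 * G = 120.9 / 10000 * 1000 = 12.09 W
Then compute efficiency:
  Efficiency = (Pout / Pin) * 100 = (5.62 / 12.09) * 100
  Efficiency = 46.485%

46.485


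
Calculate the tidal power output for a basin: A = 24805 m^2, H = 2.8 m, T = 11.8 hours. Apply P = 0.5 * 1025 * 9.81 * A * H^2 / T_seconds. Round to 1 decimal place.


Convert period to seconds: T = 11.8 * 3600 = 42480.0 s
H^2 = 2.8^2 = 7.84
P = 0.5 * rho * g * A * H^2 / T
P = 0.5 * 1025 * 9.81 * 24805 * 7.84 / 42480.0
P = 23016.2 W

23016.2


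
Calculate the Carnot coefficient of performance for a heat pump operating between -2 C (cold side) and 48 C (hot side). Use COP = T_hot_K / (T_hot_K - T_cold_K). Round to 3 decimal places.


Convert to Kelvin:
  T_hot = 48 + 273.15 = 321.15 K
  T_cold = -2 + 273.15 = 271.15 K
Apply Carnot COP formula:
  COP = T_hot_K / (T_hot_K - T_cold_K) = 321.15 / 50.0
  COP = 6.423

6.423


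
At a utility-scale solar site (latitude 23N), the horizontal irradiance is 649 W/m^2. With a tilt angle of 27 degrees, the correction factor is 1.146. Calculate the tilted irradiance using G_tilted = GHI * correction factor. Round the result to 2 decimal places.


Identify the given values:
  GHI = 649 W/m^2, tilt correction factor = 1.146
Apply the formula G_tilted = GHI * factor:
  G_tilted = 649 * 1.146
  G_tilted = 743.75 W/m^2

743.75


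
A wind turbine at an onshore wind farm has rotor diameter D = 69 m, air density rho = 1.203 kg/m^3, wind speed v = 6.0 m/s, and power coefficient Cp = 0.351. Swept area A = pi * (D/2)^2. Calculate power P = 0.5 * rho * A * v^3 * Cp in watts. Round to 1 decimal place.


Step 1 -- Compute swept area:
  A = pi * (D/2)^2 = pi * (69/2)^2 = 3739.28 m^2
Step 2 -- Apply wind power equation:
  P = 0.5 * rho * A * v^3 * Cp
  v^3 = 6.0^3 = 216.0
  P = 0.5 * 1.203 * 3739.28 * 216.0 * 0.351
  P = 170523.6 W

170523.6


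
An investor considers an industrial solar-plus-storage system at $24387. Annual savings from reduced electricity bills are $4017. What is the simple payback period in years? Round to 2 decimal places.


Simple payback period = initial cost / annual savings
Payback = 24387 / 4017
Payback = 6.07 years

6.07


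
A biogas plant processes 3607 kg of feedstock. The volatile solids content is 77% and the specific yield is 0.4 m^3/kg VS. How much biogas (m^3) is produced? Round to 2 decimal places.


Compute volatile solids:
  VS = mass * VS_fraction = 3607 * 0.77 = 2777.39 kg
Calculate biogas volume:
  Biogas = VS * specific_yield = 2777.39 * 0.4
  Biogas = 1110.96 m^3

1110.96


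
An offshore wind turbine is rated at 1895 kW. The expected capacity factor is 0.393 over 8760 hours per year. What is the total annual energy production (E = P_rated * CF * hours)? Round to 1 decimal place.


Annual energy = rated_kW * capacity_factor * hours_per_year
Given: P_rated = 1895 kW, CF = 0.393, hours = 8760
E = 1895 * 0.393 * 8760
E = 6523878.6 kWh

6523878.6


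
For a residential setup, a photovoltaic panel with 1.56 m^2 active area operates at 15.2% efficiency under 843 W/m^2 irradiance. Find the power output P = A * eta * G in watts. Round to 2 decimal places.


Use the solar power formula P = A * eta * G.
Given: A = 1.56 m^2, eta = 0.152, G = 843 W/m^2
P = 1.56 * 0.152 * 843
P = 199.89 W

199.89


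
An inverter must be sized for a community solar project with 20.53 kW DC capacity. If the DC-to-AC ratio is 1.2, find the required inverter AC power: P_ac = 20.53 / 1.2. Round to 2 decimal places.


The inverter AC capacity is determined by the DC/AC ratio.
Given: P_dc = 20.53 kW, DC/AC ratio = 1.2
P_ac = P_dc / ratio = 20.53 / 1.2
P_ac = 17.11 kW

17.11


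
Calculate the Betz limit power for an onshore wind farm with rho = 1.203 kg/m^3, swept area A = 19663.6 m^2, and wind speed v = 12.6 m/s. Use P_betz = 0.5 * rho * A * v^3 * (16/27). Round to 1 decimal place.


The Betz coefficient Cp_max = 16/27 = 0.5926
v^3 = 12.6^3 = 2000.376
P_betz = 0.5 * rho * A * v^3 * Cp_max
P_betz = 0.5 * 1.203 * 19663.6 * 2000.376 * 0.5926
P_betz = 14020597.3 W

14020597.3


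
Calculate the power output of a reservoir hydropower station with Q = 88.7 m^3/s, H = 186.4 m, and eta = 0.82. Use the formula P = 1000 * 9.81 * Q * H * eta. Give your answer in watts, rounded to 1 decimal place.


Apply the hydropower formula P = rho * g * Q * H * eta
rho * g = 1000 * 9.81 = 9810.0
P = 9810.0 * 88.7 * 186.4 * 0.82
P = 133000228.7 W

133000228.7


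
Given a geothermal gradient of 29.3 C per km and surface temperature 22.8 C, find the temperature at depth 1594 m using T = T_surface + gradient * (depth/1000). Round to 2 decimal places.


Convert depth to km: 1594 / 1000 = 1.594 km
Temperature increase = gradient * depth_km = 29.3 * 1.594 = 46.7 C
Temperature at depth = T_surface + delta_T = 22.8 + 46.7
T = 69.50 C

69.50


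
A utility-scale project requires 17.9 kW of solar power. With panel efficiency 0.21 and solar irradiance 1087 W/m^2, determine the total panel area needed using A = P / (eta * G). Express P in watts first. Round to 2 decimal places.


Convert target power to watts: P = 17.9 * 1000 = 17900.0 W
Compute denominator: eta * G = 0.21 * 1087 = 228.27
Required area A = P / (eta * G) = 17900.0 / 228.27
A = 78.42 m^2

78.42


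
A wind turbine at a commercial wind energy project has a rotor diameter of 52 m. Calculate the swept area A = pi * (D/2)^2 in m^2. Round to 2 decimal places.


Compute the rotor radius:
  r = D / 2 = 52 / 2 = 26.0 m
Calculate swept area:
  A = pi * r^2 = pi * 26.0^2
  A = 2123.72 m^2

2123.72


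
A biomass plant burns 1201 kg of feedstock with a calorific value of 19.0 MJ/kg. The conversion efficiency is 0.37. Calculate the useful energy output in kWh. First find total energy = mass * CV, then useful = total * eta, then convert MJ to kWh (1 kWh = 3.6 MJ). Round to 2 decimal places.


Total energy = mass * CV = 1201 * 19.0 = 22819.0 MJ
Useful energy = total * eta = 22819.0 * 0.37 = 8443.03 MJ
Convert to kWh: 8443.03 / 3.6
Useful energy = 2345.29 kWh

2345.29


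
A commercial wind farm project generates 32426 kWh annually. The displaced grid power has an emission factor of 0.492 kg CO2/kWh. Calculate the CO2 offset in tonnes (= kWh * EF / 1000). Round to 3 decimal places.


CO2 offset in kg = generation * emission_factor
CO2 offset = 32426 * 0.492 = 15953.59 kg
Convert to tonnes:
  CO2 offset = 15953.59 / 1000 = 15.954 tonnes

15.954


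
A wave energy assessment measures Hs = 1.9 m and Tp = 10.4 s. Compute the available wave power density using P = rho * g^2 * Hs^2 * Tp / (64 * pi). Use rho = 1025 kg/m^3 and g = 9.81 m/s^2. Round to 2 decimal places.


Apply wave power formula:
  g^2 = 9.81^2 = 96.2361
  Hs^2 = 1.9^2 = 3.61
  Numerator = rho * g^2 * Hs^2 * Tp = 1025 * 96.2361 * 3.61 * 10.4 = 3703415.34
  Denominator = 64 * pi = 201.0619
  P = 3703415.34 / 201.0619 = 18419.28 W/m

18419.28


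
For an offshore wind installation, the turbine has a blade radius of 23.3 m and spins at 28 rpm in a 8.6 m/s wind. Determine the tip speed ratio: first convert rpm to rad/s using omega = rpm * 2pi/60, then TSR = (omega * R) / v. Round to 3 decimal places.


Convert rotational speed to rad/s:
  omega = 28 * 2 * pi / 60 = 2.9322 rad/s
Compute tip speed:
  v_tip = omega * R = 2.9322 * 23.3 = 68.319 m/s
Tip speed ratio:
  TSR = v_tip / v_wind = 68.319 / 8.6 = 7.944

7.944


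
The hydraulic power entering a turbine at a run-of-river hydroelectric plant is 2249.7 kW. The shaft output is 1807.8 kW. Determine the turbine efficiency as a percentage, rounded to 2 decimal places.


Turbine efficiency = (output power / input power) * 100
eta = (1807.8 / 2249.7) * 100
eta = 80.36%

80.36


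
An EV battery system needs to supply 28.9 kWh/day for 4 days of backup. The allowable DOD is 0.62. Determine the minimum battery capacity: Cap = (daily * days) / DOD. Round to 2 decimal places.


Total energy needed = daily * days = 28.9 * 4 = 115.6 kWh
Account for depth of discharge:
  Cap = total_energy / DOD = 115.6 / 0.62
  Cap = 186.45 kWh

186.45


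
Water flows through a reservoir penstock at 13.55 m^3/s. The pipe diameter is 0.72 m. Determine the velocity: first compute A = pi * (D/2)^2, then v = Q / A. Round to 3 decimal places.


Compute pipe cross-sectional area:
  A = pi * (D/2)^2 = pi * (0.72/2)^2 = 0.4072 m^2
Calculate velocity:
  v = Q / A = 13.55 / 0.4072
  v = 33.280 m/s

33.280


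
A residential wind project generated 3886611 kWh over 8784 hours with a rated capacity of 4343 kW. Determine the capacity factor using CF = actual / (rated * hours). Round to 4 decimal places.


Capacity factor = actual output / maximum possible output
Maximum possible = rated * hours = 4343 * 8784 = 38148912 kWh
CF = 3886611 / 38148912
CF = 0.1019

0.1019


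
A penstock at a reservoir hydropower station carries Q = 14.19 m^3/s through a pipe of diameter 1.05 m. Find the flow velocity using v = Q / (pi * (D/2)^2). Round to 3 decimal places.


Compute pipe cross-sectional area:
  A = pi * (D/2)^2 = pi * (1.05/2)^2 = 0.8659 m^2
Calculate velocity:
  v = Q / A = 14.19 / 0.8659
  v = 16.388 m/s

16.388


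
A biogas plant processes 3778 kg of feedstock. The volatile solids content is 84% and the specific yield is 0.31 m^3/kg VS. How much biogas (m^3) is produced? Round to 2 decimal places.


Compute volatile solids:
  VS = mass * VS_fraction = 3778 * 0.84 = 3173.52 kg
Calculate biogas volume:
  Biogas = VS * specific_yield = 3173.52 * 0.31
  Biogas = 983.79 m^3

983.79


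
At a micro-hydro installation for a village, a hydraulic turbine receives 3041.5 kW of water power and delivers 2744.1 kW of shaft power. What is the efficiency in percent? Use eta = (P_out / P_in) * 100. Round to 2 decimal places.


Turbine efficiency = (output power / input power) * 100
eta = (2744.1 / 3041.5) * 100
eta = 90.22%

90.22


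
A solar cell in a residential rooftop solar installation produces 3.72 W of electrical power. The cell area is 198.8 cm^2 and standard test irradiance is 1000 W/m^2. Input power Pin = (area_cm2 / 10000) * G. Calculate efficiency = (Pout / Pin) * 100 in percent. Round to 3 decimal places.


First compute the input power:
  Pin = area_cm2 / 10000 * G = 198.8 / 10000 * 1000 = 19.88 W
Then compute efficiency:
  Efficiency = (Pout / Pin) * 100 = (3.72 / 19.88) * 100
  Efficiency = 18.712%

18.712


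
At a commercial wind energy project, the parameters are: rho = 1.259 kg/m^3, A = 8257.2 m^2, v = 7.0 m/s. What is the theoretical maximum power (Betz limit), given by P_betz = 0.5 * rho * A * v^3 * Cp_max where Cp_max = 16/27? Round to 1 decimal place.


The Betz coefficient Cp_max = 16/27 = 0.5926
v^3 = 7.0^3 = 343.0
P_betz = 0.5 * rho * A * v^3 * Cp_max
P_betz = 0.5 * 1.259 * 8257.2 * 343.0 * 0.5926
P_betz = 1056522.8 W

1056522.8


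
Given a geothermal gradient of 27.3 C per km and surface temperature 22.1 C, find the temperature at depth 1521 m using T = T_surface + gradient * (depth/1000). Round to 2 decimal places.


Convert depth to km: 1521 / 1000 = 1.521 km
Temperature increase = gradient * depth_km = 27.3 * 1.521 = 41.52 C
Temperature at depth = T_surface + delta_T = 22.1 + 41.52
T = 63.62 C

63.62


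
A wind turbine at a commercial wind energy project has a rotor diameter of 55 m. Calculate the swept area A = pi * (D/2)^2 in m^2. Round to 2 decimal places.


Compute the rotor radius:
  r = D / 2 = 55 / 2 = 27.5 m
Calculate swept area:
  A = pi * r^2 = pi * 27.5^2
  A = 2375.83 m^2

2375.83


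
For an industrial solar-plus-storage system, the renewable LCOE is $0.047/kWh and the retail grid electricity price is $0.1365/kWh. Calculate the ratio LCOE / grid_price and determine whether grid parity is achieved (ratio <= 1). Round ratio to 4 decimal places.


Compare LCOE to grid price:
  LCOE = $0.047/kWh, Grid price = $0.1365/kWh
  Ratio = LCOE / grid_price = 0.047 / 0.1365 = 0.3443
  Grid parity achieved (ratio <= 1)? yes

0.3443


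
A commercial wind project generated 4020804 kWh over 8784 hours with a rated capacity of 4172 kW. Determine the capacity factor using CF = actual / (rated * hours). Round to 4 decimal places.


Capacity factor = actual output / maximum possible output
Maximum possible = rated * hours = 4172 * 8784 = 36646848 kWh
CF = 4020804 / 36646848
CF = 0.1097

0.1097


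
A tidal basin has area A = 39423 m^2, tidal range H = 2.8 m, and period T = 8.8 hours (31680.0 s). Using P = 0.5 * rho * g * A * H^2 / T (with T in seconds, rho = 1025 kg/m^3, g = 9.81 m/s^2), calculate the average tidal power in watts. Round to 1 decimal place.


Convert period to seconds: T = 8.8 * 3600 = 31680.0 s
H^2 = 2.8^2 = 7.84
P = 0.5 * rho * g * A * H^2 / T
P = 0.5 * 1025 * 9.81 * 39423 * 7.84 / 31680.0
P = 49050.5 W

49050.5


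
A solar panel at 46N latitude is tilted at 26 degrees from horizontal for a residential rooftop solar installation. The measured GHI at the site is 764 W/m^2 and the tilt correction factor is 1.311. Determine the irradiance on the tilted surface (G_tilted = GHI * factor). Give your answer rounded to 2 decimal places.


Identify the given values:
  GHI = 764 W/m^2, tilt correction factor = 1.311
Apply the formula G_tilted = GHI * factor:
  G_tilted = 764 * 1.311
  G_tilted = 1001.60 W/m^2

1001.60


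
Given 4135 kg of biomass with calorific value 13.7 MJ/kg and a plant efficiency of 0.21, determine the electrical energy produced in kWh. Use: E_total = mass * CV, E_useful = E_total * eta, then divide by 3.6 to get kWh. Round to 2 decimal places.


Total energy = mass * CV = 4135 * 13.7 = 56649.5 MJ
Useful energy = total * eta = 56649.5 * 0.21 = 11896.4 MJ
Convert to kWh: 11896.4 / 3.6
Useful energy = 3304.55 kWh

3304.55


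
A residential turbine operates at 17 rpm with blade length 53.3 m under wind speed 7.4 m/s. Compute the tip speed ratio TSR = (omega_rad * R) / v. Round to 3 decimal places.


Convert rotational speed to rad/s:
  omega = 17 * 2 * pi / 60 = 1.7802 rad/s
Compute tip speed:
  v_tip = omega * R = 1.7802 * 53.3 = 94.887 m/s
Tip speed ratio:
  TSR = v_tip / v_wind = 94.887 / 7.4 = 12.823

12.823


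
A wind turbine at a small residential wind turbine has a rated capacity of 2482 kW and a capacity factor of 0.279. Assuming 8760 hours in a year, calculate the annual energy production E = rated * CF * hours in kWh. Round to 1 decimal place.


Annual energy = rated_kW * capacity_factor * hours_per_year
Given: P_rated = 2482 kW, CF = 0.279, hours = 8760
E = 2482 * 0.279 * 8760
E = 6066107.3 kWh

6066107.3


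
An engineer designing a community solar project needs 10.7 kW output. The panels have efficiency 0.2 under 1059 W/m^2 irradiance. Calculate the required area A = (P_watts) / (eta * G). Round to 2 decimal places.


Convert target power to watts: P = 10.7 * 1000 = 10700.0 W
Compute denominator: eta * G = 0.2 * 1059 = 211.8
Required area A = P / (eta * G) = 10700.0 / 211.8
A = 50.52 m^2

50.52


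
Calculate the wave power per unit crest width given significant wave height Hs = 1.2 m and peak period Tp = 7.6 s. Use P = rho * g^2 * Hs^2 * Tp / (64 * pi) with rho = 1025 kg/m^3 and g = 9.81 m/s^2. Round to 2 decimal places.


Apply wave power formula:
  g^2 = 9.81^2 = 96.2361
  Hs^2 = 1.2^2 = 1.44
  Numerator = rho * g^2 * Hs^2 * Tp = 1025 * 96.2361 * 1.44 * 7.6 = 1079538.08
  Denominator = 64 * pi = 201.0619
  P = 1079538.08 / 201.0619 = 5369.18 W/m

5369.18


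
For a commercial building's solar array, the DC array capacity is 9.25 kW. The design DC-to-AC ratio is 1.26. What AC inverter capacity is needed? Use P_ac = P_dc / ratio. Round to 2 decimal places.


The inverter AC capacity is determined by the DC/AC ratio.
Given: P_dc = 9.25 kW, DC/AC ratio = 1.26
P_ac = P_dc / ratio = 9.25 / 1.26
P_ac = 7.34 kW

7.34


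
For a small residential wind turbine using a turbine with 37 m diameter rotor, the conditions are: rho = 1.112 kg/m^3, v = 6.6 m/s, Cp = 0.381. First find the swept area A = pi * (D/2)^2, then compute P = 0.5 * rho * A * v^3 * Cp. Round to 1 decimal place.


Step 1 -- Compute swept area:
  A = pi * (D/2)^2 = pi * (37/2)^2 = 1075.21 m^2
Step 2 -- Apply wind power equation:
  P = 0.5 * rho * A * v^3 * Cp
  v^3 = 6.6^3 = 287.496
  P = 0.5 * 1.112 * 1075.21 * 287.496 * 0.381
  P = 65482.4 W

65482.4


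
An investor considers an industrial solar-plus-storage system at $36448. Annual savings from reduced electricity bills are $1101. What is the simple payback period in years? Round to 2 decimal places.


Simple payback period = initial cost / annual savings
Payback = 36448 / 1101
Payback = 33.10 years

33.10


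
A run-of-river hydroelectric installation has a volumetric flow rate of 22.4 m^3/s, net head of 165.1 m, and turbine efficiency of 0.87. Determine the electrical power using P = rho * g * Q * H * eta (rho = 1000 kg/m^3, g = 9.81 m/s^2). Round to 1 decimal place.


Apply the hydropower formula P = rho * g * Q * H * eta
rho * g = 1000 * 9.81 = 9810.0
P = 9810.0 * 22.4 * 165.1 * 0.87
P = 31563368.9 W

31563368.9


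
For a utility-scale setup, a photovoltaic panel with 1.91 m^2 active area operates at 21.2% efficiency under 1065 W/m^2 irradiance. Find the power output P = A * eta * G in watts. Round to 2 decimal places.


Use the solar power formula P = A * eta * G.
Given: A = 1.91 m^2, eta = 0.212, G = 1065 W/m^2
P = 1.91 * 0.212 * 1065
P = 431.24 W

431.24


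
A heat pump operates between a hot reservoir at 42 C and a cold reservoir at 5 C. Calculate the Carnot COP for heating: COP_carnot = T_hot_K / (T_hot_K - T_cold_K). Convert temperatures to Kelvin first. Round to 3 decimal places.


Convert to Kelvin:
  T_hot = 42 + 273.15 = 315.15 K
  T_cold = 5 + 273.15 = 278.15 K
Apply Carnot COP formula:
  COP = T_hot_K / (T_hot_K - T_cold_K) = 315.15 / 37.0
  COP = 8.518

8.518


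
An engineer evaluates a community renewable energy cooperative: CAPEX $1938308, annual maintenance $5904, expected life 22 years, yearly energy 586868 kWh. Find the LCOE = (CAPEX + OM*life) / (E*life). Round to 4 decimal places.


Total cost = CAPEX + OM * lifetime = 1938308 + 5904 * 22 = 1938308 + 129888 = 2068196
Total generation = annual * lifetime = 586868 * 22 = 12911096 kWh
LCOE = 2068196 / 12911096
LCOE = 0.1602 $/kWh

0.1602


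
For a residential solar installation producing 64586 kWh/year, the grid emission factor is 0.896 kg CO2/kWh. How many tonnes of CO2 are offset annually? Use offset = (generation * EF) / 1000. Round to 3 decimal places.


CO2 offset in kg = generation * emission_factor
CO2 offset = 64586 * 0.896 = 57869.06 kg
Convert to tonnes:
  CO2 offset = 57869.06 / 1000 = 57.869 tonnes

57.869


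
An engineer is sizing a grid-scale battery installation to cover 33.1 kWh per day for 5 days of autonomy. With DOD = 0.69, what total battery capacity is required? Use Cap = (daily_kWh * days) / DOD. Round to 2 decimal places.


Total energy needed = daily * days = 33.1 * 5 = 165.5 kWh
Account for depth of discharge:
  Cap = total_energy / DOD = 165.5 / 0.69
  Cap = 239.86 kWh

239.86


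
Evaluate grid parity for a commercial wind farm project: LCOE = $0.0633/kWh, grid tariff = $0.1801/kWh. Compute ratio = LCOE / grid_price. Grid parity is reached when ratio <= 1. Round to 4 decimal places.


Compare LCOE to grid price:
  LCOE = $0.0633/kWh, Grid price = $0.1801/kWh
  Ratio = LCOE / grid_price = 0.0633 / 0.1801 = 0.3515
  Grid parity achieved (ratio <= 1)? yes

0.3515


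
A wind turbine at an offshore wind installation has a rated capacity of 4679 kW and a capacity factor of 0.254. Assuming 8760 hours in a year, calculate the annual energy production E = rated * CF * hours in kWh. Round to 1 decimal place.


Annual energy = rated_kW * capacity_factor * hours_per_year
Given: P_rated = 4679 kW, CF = 0.254, hours = 8760
E = 4679 * 0.254 * 8760
E = 10410962.2 kWh

10410962.2


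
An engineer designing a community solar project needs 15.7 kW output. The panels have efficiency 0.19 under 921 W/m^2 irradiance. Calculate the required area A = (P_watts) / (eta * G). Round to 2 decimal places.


Convert target power to watts: P = 15.7 * 1000 = 15700.0 W
Compute denominator: eta * G = 0.19 * 921 = 174.99
Required area A = P / (eta * G) = 15700.0 / 174.99
A = 89.72 m^2

89.72


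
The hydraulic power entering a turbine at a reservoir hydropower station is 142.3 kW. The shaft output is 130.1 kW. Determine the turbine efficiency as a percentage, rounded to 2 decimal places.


Turbine efficiency = (output power / input power) * 100
eta = (130.1 / 142.3) * 100
eta = 91.43%

91.43


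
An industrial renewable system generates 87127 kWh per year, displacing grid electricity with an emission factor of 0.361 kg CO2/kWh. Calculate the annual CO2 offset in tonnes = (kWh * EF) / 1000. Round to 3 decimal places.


CO2 offset in kg = generation * emission_factor
CO2 offset = 87127 * 0.361 = 31452.85 kg
Convert to tonnes:
  CO2 offset = 31452.85 / 1000 = 31.453 tonnes

31.453


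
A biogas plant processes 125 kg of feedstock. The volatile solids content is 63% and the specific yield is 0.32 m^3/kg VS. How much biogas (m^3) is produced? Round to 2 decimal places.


Compute volatile solids:
  VS = mass * VS_fraction = 125 * 0.63 = 78.75 kg
Calculate biogas volume:
  Biogas = VS * specific_yield = 78.75 * 0.32
  Biogas = 25.20 m^3

25.20


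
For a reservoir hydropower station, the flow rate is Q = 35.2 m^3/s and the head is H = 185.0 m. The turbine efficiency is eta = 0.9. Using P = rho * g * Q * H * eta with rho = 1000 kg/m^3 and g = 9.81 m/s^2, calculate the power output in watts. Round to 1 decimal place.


Apply the hydropower formula P = rho * g * Q * H * eta
rho * g = 1000 * 9.81 = 9810.0
P = 9810.0 * 35.2 * 185.0 * 0.9
P = 57494448.0 W

57494448.0


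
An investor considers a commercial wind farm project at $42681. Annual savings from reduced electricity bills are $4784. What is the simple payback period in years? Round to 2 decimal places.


Simple payback period = initial cost / annual savings
Payback = 42681 / 4784
Payback = 8.92 years

8.92
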